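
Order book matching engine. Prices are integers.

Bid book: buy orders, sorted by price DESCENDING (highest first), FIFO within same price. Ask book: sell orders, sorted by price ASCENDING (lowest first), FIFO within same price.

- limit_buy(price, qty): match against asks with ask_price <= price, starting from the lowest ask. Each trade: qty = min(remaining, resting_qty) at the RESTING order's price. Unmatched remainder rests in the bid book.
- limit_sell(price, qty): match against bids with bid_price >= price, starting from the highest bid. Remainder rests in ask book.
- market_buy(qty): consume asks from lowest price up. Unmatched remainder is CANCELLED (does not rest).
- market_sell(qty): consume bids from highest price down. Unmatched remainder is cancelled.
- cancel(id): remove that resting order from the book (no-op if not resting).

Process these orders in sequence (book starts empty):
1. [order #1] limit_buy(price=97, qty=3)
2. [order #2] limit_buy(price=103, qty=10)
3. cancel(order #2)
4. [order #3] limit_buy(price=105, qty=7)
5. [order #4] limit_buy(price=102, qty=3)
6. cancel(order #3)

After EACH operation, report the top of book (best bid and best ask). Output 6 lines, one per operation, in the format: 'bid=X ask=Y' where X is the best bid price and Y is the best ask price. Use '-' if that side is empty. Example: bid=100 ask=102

After op 1 [order #1] limit_buy(price=97, qty=3): fills=none; bids=[#1:3@97] asks=[-]
After op 2 [order #2] limit_buy(price=103, qty=10): fills=none; bids=[#2:10@103 #1:3@97] asks=[-]
After op 3 cancel(order #2): fills=none; bids=[#1:3@97] asks=[-]
After op 4 [order #3] limit_buy(price=105, qty=7): fills=none; bids=[#3:7@105 #1:3@97] asks=[-]
After op 5 [order #4] limit_buy(price=102, qty=3): fills=none; bids=[#3:7@105 #4:3@102 #1:3@97] asks=[-]
After op 6 cancel(order #3): fills=none; bids=[#4:3@102 #1:3@97] asks=[-]

Answer: bid=97 ask=-
bid=103 ask=-
bid=97 ask=-
bid=105 ask=-
bid=105 ask=-
bid=102 ask=-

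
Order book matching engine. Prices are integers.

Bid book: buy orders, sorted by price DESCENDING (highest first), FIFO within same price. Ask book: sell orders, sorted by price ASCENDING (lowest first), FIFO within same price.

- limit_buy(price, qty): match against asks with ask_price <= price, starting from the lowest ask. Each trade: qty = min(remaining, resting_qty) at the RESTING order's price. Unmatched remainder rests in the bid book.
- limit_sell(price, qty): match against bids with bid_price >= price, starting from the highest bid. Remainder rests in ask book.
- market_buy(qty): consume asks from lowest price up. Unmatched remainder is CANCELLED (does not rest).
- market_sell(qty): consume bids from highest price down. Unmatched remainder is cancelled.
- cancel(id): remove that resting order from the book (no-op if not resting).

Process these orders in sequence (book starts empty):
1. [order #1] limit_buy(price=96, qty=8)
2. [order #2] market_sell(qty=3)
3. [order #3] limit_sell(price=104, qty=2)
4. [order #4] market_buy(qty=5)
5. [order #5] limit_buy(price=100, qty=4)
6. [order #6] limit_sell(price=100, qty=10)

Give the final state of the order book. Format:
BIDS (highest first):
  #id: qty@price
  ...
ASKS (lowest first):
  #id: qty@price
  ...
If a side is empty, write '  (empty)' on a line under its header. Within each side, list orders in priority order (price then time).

Answer: BIDS (highest first):
  #1: 5@96
ASKS (lowest first):
  #6: 6@100

Derivation:
After op 1 [order #1] limit_buy(price=96, qty=8): fills=none; bids=[#1:8@96] asks=[-]
After op 2 [order #2] market_sell(qty=3): fills=#1x#2:3@96; bids=[#1:5@96] asks=[-]
After op 3 [order #3] limit_sell(price=104, qty=2): fills=none; bids=[#1:5@96] asks=[#3:2@104]
After op 4 [order #4] market_buy(qty=5): fills=#4x#3:2@104; bids=[#1:5@96] asks=[-]
After op 5 [order #5] limit_buy(price=100, qty=4): fills=none; bids=[#5:4@100 #1:5@96] asks=[-]
After op 6 [order #6] limit_sell(price=100, qty=10): fills=#5x#6:4@100; bids=[#1:5@96] asks=[#6:6@100]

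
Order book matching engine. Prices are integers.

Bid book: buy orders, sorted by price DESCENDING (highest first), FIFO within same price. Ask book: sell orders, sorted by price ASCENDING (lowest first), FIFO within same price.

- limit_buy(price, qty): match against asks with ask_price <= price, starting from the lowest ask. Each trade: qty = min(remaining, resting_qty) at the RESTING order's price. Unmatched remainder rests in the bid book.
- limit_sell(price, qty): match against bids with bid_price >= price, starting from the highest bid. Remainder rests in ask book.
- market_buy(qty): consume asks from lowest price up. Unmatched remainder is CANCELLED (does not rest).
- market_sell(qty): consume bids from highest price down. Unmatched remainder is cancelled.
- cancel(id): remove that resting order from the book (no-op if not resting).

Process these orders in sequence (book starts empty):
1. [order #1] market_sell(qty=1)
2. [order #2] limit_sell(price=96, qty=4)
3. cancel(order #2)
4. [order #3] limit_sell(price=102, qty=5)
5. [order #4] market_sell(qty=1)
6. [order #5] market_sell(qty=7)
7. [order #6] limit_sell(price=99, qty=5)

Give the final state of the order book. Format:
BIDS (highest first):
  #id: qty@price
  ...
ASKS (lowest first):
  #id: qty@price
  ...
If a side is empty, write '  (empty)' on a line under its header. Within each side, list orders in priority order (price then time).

After op 1 [order #1] market_sell(qty=1): fills=none; bids=[-] asks=[-]
After op 2 [order #2] limit_sell(price=96, qty=4): fills=none; bids=[-] asks=[#2:4@96]
After op 3 cancel(order #2): fills=none; bids=[-] asks=[-]
After op 4 [order #3] limit_sell(price=102, qty=5): fills=none; bids=[-] asks=[#3:5@102]
After op 5 [order #4] market_sell(qty=1): fills=none; bids=[-] asks=[#3:5@102]
After op 6 [order #5] market_sell(qty=7): fills=none; bids=[-] asks=[#3:5@102]
After op 7 [order #6] limit_sell(price=99, qty=5): fills=none; bids=[-] asks=[#6:5@99 #3:5@102]

Answer: BIDS (highest first):
  (empty)
ASKS (lowest first):
  #6: 5@99
  #3: 5@102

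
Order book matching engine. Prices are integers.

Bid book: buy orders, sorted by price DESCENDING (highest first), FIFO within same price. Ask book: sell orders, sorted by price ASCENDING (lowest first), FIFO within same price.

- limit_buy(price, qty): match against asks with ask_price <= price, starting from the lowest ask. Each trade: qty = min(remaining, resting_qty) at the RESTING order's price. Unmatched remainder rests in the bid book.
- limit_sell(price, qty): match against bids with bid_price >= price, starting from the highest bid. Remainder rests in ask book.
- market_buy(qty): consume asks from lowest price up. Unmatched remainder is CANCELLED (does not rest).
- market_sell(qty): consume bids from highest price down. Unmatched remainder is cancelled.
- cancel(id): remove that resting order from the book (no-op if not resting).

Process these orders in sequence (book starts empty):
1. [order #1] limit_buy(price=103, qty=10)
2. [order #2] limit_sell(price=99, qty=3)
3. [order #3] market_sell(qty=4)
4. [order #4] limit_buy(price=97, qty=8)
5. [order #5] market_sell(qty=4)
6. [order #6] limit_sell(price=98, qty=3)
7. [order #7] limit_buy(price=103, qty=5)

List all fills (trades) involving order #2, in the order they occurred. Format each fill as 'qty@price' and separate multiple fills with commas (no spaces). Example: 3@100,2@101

Answer: 3@103

Derivation:
After op 1 [order #1] limit_buy(price=103, qty=10): fills=none; bids=[#1:10@103] asks=[-]
After op 2 [order #2] limit_sell(price=99, qty=3): fills=#1x#2:3@103; bids=[#1:7@103] asks=[-]
After op 3 [order #3] market_sell(qty=4): fills=#1x#3:4@103; bids=[#1:3@103] asks=[-]
After op 4 [order #4] limit_buy(price=97, qty=8): fills=none; bids=[#1:3@103 #4:8@97] asks=[-]
After op 5 [order #5] market_sell(qty=4): fills=#1x#5:3@103 #4x#5:1@97; bids=[#4:7@97] asks=[-]
After op 6 [order #6] limit_sell(price=98, qty=3): fills=none; bids=[#4:7@97] asks=[#6:3@98]
After op 7 [order #7] limit_buy(price=103, qty=5): fills=#7x#6:3@98; bids=[#7:2@103 #4:7@97] asks=[-]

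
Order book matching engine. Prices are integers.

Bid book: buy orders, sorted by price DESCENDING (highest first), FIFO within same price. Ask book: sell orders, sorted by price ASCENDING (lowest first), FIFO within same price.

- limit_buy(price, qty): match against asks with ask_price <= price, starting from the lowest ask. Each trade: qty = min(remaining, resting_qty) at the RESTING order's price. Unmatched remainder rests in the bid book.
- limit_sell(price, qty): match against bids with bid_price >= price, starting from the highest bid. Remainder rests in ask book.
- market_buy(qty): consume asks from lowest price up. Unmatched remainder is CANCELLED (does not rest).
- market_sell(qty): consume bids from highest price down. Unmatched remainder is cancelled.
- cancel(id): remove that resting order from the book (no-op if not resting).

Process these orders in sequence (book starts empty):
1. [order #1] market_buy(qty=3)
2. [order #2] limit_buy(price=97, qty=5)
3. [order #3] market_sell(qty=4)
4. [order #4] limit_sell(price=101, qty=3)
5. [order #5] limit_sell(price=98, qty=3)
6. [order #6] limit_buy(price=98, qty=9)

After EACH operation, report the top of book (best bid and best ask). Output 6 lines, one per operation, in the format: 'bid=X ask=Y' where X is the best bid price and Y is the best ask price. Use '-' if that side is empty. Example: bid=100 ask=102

Answer: bid=- ask=-
bid=97 ask=-
bid=97 ask=-
bid=97 ask=101
bid=97 ask=98
bid=98 ask=101

Derivation:
After op 1 [order #1] market_buy(qty=3): fills=none; bids=[-] asks=[-]
After op 2 [order #2] limit_buy(price=97, qty=5): fills=none; bids=[#2:5@97] asks=[-]
After op 3 [order #3] market_sell(qty=4): fills=#2x#3:4@97; bids=[#2:1@97] asks=[-]
After op 4 [order #4] limit_sell(price=101, qty=3): fills=none; bids=[#2:1@97] asks=[#4:3@101]
After op 5 [order #5] limit_sell(price=98, qty=3): fills=none; bids=[#2:1@97] asks=[#5:3@98 #4:3@101]
After op 6 [order #6] limit_buy(price=98, qty=9): fills=#6x#5:3@98; bids=[#6:6@98 #2:1@97] asks=[#4:3@101]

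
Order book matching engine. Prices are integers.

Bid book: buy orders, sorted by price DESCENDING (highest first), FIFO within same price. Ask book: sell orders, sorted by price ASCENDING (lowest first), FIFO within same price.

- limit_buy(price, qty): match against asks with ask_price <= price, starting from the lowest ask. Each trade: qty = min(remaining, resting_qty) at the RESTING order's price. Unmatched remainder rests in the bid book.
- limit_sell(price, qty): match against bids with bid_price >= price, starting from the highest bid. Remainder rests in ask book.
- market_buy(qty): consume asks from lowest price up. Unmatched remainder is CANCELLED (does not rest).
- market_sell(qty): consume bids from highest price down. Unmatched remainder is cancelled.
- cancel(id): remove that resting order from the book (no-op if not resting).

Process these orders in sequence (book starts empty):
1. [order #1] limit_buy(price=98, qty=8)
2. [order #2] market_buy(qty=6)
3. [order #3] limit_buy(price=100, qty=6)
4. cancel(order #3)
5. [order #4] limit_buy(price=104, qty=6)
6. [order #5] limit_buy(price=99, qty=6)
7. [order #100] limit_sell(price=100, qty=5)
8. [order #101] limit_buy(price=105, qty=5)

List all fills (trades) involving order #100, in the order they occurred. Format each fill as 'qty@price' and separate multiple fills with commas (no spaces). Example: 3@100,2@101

After op 1 [order #1] limit_buy(price=98, qty=8): fills=none; bids=[#1:8@98] asks=[-]
After op 2 [order #2] market_buy(qty=6): fills=none; bids=[#1:8@98] asks=[-]
After op 3 [order #3] limit_buy(price=100, qty=6): fills=none; bids=[#3:6@100 #1:8@98] asks=[-]
After op 4 cancel(order #3): fills=none; bids=[#1:8@98] asks=[-]
After op 5 [order #4] limit_buy(price=104, qty=6): fills=none; bids=[#4:6@104 #1:8@98] asks=[-]
After op 6 [order #5] limit_buy(price=99, qty=6): fills=none; bids=[#4:6@104 #5:6@99 #1:8@98] asks=[-]
After op 7 [order #100] limit_sell(price=100, qty=5): fills=#4x#100:5@104; bids=[#4:1@104 #5:6@99 #1:8@98] asks=[-]
After op 8 [order #101] limit_buy(price=105, qty=5): fills=none; bids=[#101:5@105 #4:1@104 #5:6@99 #1:8@98] asks=[-]

Answer: 5@104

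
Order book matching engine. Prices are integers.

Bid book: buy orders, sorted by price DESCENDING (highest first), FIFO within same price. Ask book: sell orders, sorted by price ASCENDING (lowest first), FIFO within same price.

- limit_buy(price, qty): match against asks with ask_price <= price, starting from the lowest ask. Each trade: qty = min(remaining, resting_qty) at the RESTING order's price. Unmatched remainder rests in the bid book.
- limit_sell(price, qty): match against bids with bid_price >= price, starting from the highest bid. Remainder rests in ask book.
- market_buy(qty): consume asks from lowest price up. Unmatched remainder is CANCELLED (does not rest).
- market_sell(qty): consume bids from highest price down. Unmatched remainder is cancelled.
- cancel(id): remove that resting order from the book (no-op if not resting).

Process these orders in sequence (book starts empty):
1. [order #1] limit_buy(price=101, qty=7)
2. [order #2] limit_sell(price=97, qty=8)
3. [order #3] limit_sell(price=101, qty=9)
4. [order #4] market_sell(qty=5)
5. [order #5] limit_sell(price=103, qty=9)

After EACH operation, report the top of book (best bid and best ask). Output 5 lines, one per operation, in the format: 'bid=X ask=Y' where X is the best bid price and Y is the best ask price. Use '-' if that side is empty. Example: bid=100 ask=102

Answer: bid=101 ask=-
bid=- ask=97
bid=- ask=97
bid=- ask=97
bid=- ask=97

Derivation:
After op 1 [order #1] limit_buy(price=101, qty=7): fills=none; bids=[#1:7@101] asks=[-]
After op 2 [order #2] limit_sell(price=97, qty=8): fills=#1x#2:7@101; bids=[-] asks=[#2:1@97]
After op 3 [order #3] limit_sell(price=101, qty=9): fills=none; bids=[-] asks=[#2:1@97 #3:9@101]
After op 4 [order #4] market_sell(qty=5): fills=none; bids=[-] asks=[#2:1@97 #3:9@101]
After op 5 [order #5] limit_sell(price=103, qty=9): fills=none; bids=[-] asks=[#2:1@97 #3:9@101 #5:9@103]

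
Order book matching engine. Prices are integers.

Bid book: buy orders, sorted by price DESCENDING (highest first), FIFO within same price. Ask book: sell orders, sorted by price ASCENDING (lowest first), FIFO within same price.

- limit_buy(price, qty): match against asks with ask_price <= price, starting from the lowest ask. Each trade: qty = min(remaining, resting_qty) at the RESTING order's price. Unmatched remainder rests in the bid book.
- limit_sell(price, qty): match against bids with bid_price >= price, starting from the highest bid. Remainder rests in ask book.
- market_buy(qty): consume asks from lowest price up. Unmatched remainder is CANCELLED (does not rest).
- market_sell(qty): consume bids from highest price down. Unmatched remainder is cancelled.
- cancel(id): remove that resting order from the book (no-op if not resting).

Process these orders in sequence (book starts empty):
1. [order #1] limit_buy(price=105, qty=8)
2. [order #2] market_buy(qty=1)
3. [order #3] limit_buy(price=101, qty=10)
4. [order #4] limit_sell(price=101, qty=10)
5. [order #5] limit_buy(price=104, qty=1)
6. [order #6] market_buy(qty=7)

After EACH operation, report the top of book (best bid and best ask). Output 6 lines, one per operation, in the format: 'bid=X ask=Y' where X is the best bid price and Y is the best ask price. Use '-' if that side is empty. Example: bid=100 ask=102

After op 1 [order #1] limit_buy(price=105, qty=8): fills=none; bids=[#1:8@105] asks=[-]
After op 2 [order #2] market_buy(qty=1): fills=none; bids=[#1:8@105] asks=[-]
After op 3 [order #3] limit_buy(price=101, qty=10): fills=none; bids=[#1:8@105 #3:10@101] asks=[-]
After op 4 [order #4] limit_sell(price=101, qty=10): fills=#1x#4:8@105 #3x#4:2@101; bids=[#3:8@101] asks=[-]
After op 5 [order #5] limit_buy(price=104, qty=1): fills=none; bids=[#5:1@104 #3:8@101] asks=[-]
After op 6 [order #6] market_buy(qty=7): fills=none; bids=[#5:1@104 #3:8@101] asks=[-]

Answer: bid=105 ask=-
bid=105 ask=-
bid=105 ask=-
bid=101 ask=-
bid=104 ask=-
bid=104 ask=-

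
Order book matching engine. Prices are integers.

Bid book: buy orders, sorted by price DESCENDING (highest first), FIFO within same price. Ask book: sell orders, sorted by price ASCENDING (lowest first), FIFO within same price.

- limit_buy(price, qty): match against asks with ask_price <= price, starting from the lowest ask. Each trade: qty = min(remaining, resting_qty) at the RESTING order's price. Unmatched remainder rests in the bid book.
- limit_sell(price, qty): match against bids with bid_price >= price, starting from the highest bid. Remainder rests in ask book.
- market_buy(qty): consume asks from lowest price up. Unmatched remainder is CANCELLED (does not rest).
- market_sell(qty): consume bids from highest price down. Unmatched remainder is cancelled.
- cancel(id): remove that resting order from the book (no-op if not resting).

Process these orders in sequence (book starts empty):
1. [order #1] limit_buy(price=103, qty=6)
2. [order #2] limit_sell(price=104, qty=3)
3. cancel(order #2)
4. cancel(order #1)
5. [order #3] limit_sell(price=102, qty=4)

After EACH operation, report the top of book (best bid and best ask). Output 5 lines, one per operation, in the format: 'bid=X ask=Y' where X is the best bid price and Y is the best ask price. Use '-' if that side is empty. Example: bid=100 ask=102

After op 1 [order #1] limit_buy(price=103, qty=6): fills=none; bids=[#1:6@103] asks=[-]
After op 2 [order #2] limit_sell(price=104, qty=3): fills=none; bids=[#1:6@103] asks=[#2:3@104]
After op 3 cancel(order #2): fills=none; bids=[#1:6@103] asks=[-]
After op 4 cancel(order #1): fills=none; bids=[-] asks=[-]
After op 5 [order #3] limit_sell(price=102, qty=4): fills=none; bids=[-] asks=[#3:4@102]

Answer: bid=103 ask=-
bid=103 ask=104
bid=103 ask=-
bid=- ask=-
bid=- ask=102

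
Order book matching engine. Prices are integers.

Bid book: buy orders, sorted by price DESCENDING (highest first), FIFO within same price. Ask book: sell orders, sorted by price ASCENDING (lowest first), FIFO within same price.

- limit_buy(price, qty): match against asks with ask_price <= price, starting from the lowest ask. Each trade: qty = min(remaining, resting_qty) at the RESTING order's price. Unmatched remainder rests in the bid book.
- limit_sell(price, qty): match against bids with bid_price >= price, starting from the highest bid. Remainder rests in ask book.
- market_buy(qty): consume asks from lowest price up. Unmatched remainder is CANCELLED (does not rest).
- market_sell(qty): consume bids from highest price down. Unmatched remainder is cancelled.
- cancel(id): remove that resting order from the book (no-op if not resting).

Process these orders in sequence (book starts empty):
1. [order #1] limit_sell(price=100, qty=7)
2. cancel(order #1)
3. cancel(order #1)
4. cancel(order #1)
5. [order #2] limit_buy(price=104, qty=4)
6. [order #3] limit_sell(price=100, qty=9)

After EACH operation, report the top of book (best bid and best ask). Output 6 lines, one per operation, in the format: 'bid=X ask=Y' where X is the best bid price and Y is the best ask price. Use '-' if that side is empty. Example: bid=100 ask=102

Answer: bid=- ask=100
bid=- ask=-
bid=- ask=-
bid=- ask=-
bid=104 ask=-
bid=- ask=100

Derivation:
After op 1 [order #1] limit_sell(price=100, qty=7): fills=none; bids=[-] asks=[#1:7@100]
After op 2 cancel(order #1): fills=none; bids=[-] asks=[-]
After op 3 cancel(order #1): fills=none; bids=[-] asks=[-]
After op 4 cancel(order #1): fills=none; bids=[-] asks=[-]
After op 5 [order #2] limit_buy(price=104, qty=4): fills=none; bids=[#2:4@104] asks=[-]
After op 6 [order #3] limit_sell(price=100, qty=9): fills=#2x#3:4@104; bids=[-] asks=[#3:5@100]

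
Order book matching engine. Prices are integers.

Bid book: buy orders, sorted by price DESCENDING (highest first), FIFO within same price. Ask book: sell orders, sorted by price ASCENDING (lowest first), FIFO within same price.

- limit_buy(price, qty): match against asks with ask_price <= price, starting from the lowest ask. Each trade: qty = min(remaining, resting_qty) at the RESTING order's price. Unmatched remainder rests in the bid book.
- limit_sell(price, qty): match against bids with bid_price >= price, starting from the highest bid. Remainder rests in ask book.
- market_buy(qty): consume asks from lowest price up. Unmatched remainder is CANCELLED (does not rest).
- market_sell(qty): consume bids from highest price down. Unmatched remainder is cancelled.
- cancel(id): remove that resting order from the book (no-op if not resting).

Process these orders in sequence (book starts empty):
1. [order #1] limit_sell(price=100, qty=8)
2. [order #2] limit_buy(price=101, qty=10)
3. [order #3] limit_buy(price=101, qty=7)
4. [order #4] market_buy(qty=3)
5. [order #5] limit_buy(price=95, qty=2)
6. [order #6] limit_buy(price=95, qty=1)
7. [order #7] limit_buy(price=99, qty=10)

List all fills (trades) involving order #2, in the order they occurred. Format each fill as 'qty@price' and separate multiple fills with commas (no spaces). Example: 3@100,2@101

After op 1 [order #1] limit_sell(price=100, qty=8): fills=none; bids=[-] asks=[#1:8@100]
After op 2 [order #2] limit_buy(price=101, qty=10): fills=#2x#1:8@100; bids=[#2:2@101] asks=[-]
After op 3 [order #3] limit_buy(price=101, qty=7): fills=none; bids=[#2:2@101 #3:7@101] asks=[-]
After op 4 [order #4] market_buy(qty=3): fills=none; bids=[#2:2@101 #3:7@101] asks=[-]
After op 5 [order #5] limit_buy(price=95, qty=2): fills=none; bids=[#2:2@101 #3:7@101 #5:2@95] asks=[-]
After op 6 [order #6] limit_buy(price=95, qty=1): fills=none; bids=[#2:2@101 #3:7@101 #5:2@95 #6:1@95] asks=[-]
After op 7 [order #7] limit_buy(price=99, qty=10): fills=none; bids=[#2:2@101 #3:7@101 #7:10@99 #5:2@95 #6:1@95] asks=[-]

Answer: 8@100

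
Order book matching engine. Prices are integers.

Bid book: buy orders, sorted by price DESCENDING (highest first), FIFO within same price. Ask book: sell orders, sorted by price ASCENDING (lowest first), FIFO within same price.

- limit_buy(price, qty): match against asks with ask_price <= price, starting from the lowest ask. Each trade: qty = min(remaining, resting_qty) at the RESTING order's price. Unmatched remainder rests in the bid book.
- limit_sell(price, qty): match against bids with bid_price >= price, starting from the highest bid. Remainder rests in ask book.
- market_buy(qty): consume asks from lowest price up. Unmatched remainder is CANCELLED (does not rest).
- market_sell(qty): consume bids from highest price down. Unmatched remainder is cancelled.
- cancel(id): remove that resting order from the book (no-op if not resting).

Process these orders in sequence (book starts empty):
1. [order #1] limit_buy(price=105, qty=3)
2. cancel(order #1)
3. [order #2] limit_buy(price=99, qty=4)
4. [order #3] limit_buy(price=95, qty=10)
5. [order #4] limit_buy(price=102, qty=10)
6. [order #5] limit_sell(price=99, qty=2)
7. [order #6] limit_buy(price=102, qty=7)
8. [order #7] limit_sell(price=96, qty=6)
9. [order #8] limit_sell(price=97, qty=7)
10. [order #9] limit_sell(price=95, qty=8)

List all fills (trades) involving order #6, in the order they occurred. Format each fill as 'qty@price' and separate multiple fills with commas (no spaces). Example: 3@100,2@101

Answer: 5@102,2@102

Derivation:
After op 1 [order #1] limit_buy(price=105, qty=3): fills=none; bids=[#1:3@105] asks=[-]
After op 2 cancel(order #1): fills=none; bids=[-] asks=[-]
After op 3 [order #2] limit_buy(price=99, qty=4): fills=none; bids=[#2:4@99] asks=[-]
After op 4 [order #3] limit_buy(price=95, qty=10): fills=none; bids=[#2:4@99 #3:10@95] asks=[-]
After op 5 [order #4] limit_buy(price=102, qty=10): fills=none; bids=[#4:10@102 #2:4@99 #3:10@95] asks=[-]
After op 6 [order #5] limit_sell(price=99, qty=2): fills=#4x#5:2@102; bids=[#4:8@102 #2:4@99 #3:10@95] asks=[-]
After op 7 [order #6] limit_buy(price=102, qty=7): fills=none; bids=[#4:8@102 #6:7@102 #2:4@99 #3:10@95] asks=[-]
After op 8 [order #7] limit_sell(price=96, qty=6): fills=#4x#7:6@102; bids=[#4:2@102 #6:7@102 #2:4@99 #3:10@95] asks=[-]
After op 9 [order #8] limit_sell(price=97, qty=7): fills=#4x#8:2@102 #6x#8:5@102; bids=[#6:2@102 #2:4@99 #3:10@95] asks=[-]
After op 10 [order #9] limit_sell(price=95, qty=8): fills=#6x#9:2@102 #2x#9:4@99 #3x#9:2@95; bids=[#3:8@95] asks=[-]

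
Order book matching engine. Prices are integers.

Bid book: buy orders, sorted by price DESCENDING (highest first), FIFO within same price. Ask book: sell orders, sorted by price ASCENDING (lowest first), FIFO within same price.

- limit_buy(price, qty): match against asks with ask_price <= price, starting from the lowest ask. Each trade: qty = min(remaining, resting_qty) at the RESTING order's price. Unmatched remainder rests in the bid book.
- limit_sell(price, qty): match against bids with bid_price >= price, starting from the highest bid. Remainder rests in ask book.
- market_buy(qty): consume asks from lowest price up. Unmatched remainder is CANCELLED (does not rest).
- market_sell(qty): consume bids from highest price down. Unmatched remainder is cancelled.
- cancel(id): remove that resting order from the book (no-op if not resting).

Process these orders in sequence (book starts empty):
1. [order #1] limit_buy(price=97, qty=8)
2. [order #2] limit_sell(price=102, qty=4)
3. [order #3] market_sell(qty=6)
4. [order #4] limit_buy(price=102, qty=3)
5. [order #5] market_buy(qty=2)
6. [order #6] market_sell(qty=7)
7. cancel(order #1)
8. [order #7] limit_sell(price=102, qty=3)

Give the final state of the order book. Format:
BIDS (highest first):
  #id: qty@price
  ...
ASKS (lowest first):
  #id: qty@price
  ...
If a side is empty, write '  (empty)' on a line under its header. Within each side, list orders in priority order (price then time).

Answer: BIDS (highest first):
  (empty)
ASKS (lowest first):
  #7: 3@102

Derivation:
After op 1 [order #1] limit_buy(price=97, qty=8): fills=none; bids=[#1:8@97] asks=[-]
After op 2 [order #2] limit_sell(price=102, qty=4): fills=none; bids=[#1:8@97] asks=[#2:4@102]
After op 3 [order #3] market_sell(qty=6): fills=#1x#3:6@97; bids=[#1:2@97] asks=[#2:4@102]
After op 4 [order #4] limit_buy(price=102, qty=3): fills=#4x#2:3@102; bids=[#1:2@97] asks=[#2:1@102]
After op 5 [order #5] market_buy(qty=2): fills=#5x#2:1@102; bids=[#1:2@97] asks=[-]
After op 6 [order #6] market_sell(qty=7): fills=#1x#6:2@97; bids=[-] asks=[-]
After op 7 cancel(order #1): fills=none; bids=[-] asks=[-]
After op 8 [order #7] limit_sell(price=102, qty=3): fills=none; bids=[-] asks=[#7:3@102]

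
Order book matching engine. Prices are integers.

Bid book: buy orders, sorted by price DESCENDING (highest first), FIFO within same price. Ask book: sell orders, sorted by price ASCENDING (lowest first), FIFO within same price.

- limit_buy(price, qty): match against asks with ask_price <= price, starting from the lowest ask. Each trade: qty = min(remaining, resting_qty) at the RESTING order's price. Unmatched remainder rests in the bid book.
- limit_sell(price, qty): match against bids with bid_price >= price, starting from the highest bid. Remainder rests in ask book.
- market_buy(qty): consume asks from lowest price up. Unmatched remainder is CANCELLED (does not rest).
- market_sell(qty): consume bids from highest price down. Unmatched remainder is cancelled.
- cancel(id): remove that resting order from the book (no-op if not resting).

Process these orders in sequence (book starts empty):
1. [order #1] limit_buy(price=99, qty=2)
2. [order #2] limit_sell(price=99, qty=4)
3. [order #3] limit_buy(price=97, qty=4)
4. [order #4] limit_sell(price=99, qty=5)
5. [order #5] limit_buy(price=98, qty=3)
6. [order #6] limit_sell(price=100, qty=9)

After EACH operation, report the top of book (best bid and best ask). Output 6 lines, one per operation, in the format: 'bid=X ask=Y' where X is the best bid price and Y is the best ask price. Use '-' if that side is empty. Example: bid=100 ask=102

Answer: bid=99 ask=-
bid=- ask=99
bid=97 ask=99
bid=97 ask=99
bid=98 ask=99
bid=98 ask=99

Derivation:
After op 1 [order #1] limit_buy(price=99, qty=2): fills=none; bids=[#1:2@99] asks=[-]
After op 2 [order #2] limit_sell(price=99, qty=4): fills=#1x#2:2@99; bids=[-] asks=[#2:2@99]
After op 3 [order #3] limit_buy(price=97, qty=4): fills=none; bids=[#3:4@97] asks=[#2:2@99]
After op 4 [order #4] limit_sell(price=99, qty=5): fills=none; bids=[#3:4@97] asks=[#2:2@99 #4:5@99]
After op 5 [order #5] limit_buy(price=98, qty=3): fills=none; bids=[#5:3@98 #3:4@97] asks=[#2:2@99 #4:5@99]
After op 6 [order #6] limit_sell(price=100, qty=9): fills=none; bids=[#5:3@98 #3:4@97] asks=[#2:2@99 #4:5@99 #6:9@100]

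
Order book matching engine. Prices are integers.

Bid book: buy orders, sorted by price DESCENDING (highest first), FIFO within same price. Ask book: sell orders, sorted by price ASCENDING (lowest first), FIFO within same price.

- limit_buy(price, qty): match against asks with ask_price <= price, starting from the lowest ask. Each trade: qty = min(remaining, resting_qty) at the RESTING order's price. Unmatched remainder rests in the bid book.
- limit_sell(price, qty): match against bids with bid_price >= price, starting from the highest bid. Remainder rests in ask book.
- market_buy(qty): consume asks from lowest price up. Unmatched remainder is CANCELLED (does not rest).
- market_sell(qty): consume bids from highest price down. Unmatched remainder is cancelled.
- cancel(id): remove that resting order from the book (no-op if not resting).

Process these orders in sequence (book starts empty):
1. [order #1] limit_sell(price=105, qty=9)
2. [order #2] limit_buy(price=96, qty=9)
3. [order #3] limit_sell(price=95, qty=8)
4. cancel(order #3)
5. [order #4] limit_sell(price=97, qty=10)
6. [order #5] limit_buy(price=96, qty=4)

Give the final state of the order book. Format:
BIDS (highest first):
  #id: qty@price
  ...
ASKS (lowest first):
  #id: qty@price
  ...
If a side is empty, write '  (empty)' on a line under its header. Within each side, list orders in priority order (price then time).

After op 1 [order #1] limit_sell(price=105, qty=9): fills=none; bids=[-] asks=[#1:9@105]
After op 2 [order #2] limit_buy(price=96, qty=9): fills=none; bids=[#2:9@96] asks=[#1:9@105]
After op 3 [order #3] limit_sell(price=95, qty=8): fills=#2x#3:8@96; bids=[#2:1@96] asks=[#1:9@105]
After op 4 cancel(order #3): fills=none; bids=[#2:1@96] asks=[#1:9@105]
After op 5 [order #4] limit_sell(price=97, qty=10): fills=none; bids=[#2:1@96] asks=[#4:10@97 #1:9@105]
After op 6 [order #5] limit_buy(price=96, qty=4): fills=none; bids=[#2:1@96 #5:4@96] asks=[#4:10@97 #1:9@105]

Answer: BIDS (highest first):
  #2: 1@96
  #5: 4@96
ASKS (lowest first):
  #4: 10@97
  #1: 9@105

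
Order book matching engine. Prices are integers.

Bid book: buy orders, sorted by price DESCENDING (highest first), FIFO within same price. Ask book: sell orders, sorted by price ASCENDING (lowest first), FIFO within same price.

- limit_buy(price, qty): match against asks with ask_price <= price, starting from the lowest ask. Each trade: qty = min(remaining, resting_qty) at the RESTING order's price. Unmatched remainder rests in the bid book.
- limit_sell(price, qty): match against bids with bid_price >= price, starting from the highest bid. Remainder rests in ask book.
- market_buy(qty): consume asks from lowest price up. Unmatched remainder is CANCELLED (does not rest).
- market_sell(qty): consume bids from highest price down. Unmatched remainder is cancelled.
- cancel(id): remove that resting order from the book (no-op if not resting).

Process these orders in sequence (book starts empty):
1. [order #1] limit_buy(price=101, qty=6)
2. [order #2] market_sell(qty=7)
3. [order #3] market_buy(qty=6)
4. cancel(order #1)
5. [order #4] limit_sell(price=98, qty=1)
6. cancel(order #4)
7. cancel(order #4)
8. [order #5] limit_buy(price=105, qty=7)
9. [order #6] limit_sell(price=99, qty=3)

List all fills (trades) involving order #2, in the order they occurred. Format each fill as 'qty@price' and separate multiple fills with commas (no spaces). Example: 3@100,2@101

Answer: 6@101

Derivation:
After op 1 [order #1] limit_buy(price=101, qty=6): fills=none; bids=[#1:6@101] asks=[-]
After op 2 [order #2] market_sell(qty=7): fills=#1x#2:6@101; bids=[-] asks=[-]
After op 3 [order #3] market_buy(qty=6): fills=none; bids=[-] asks=[-]
After op 4 cancel(order #1): fills=none; bids=[-] asks=[-]
After op 5 [order #4] limit_sell(price=98, qty=1): fills=none; bids=[-] asks=[#4:1@98]
After op 6 cancel(order #4): fills=none; bids=[-] asks=[-]
After op 7 cancel(order #4): fills=none; bids=[-] asks=[-]
After op 8 [order #5] limit_buy(price=105, qty=7): fills=none; bids=[#5:7@105] asks=[-]
After op 9 [order #6] limit_sell(price=99, qty=3): fills=#5x#6:3@105; bids=[#5:4@105] asks=[-]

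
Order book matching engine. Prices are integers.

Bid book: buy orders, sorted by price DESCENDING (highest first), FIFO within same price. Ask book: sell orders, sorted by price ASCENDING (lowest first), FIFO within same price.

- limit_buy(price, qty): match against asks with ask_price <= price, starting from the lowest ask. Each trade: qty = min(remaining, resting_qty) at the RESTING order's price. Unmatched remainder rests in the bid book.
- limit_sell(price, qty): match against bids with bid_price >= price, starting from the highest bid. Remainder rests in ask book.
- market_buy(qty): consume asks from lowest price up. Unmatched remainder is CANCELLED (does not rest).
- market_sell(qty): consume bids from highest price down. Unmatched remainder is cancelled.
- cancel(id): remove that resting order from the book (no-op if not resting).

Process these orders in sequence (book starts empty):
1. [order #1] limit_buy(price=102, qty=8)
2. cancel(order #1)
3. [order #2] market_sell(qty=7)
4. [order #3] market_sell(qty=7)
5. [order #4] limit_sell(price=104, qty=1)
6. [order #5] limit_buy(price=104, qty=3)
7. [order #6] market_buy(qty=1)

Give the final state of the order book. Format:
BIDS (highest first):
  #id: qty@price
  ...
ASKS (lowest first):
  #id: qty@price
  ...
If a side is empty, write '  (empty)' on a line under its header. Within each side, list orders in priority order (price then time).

After op 1 [order #1] limit_buy(price=102, qty=8): fills=none; bids=[#1:8@102] asks=[-]
After op 2 cancel(order #1): fills=none; bids=[-] asks=[-]
After op 3 [order #2] market_sell(qty=7): fills=none; bids=[-] asks=[-]
After op 4 [order #3] market_sell(qty=7): fills=none; bids=[-] asks=[-]
After op 5 [order #4] limit_sell(price=104, qty=1): fills=none; bids=[-] asks=[#4:1@104]
After op 6 [order #5] limit_buy(price=104, qty=3): fills=#5x#4:1@104; bids=[#5:2@104] asks=[-]
After op 7 [order #6] market_buy(qty=1): fills=none; bids=[#5:2@104] asks=[-]

Answer: BIDS (highest first):
  #5: 2@104
ASKS (lowest first):
  (empty)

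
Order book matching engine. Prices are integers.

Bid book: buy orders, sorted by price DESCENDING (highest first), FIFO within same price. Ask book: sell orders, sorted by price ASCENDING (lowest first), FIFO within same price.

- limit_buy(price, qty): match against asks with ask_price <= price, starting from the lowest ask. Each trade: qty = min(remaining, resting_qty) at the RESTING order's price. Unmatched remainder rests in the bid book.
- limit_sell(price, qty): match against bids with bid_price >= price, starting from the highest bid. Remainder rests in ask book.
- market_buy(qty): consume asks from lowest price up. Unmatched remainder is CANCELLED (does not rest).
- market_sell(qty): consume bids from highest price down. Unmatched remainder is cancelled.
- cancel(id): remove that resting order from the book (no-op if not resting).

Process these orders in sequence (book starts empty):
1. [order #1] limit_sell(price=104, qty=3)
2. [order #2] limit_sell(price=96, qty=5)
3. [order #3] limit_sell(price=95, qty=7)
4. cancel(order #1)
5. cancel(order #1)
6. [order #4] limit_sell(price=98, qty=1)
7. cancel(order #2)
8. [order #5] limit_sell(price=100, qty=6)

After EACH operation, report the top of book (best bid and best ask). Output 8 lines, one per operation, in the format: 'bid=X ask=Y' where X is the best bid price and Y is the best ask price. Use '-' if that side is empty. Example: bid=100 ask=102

After op 1 [order #1] limit_sell(price=104, qty=3): fills=none; bids=[-] asks=[#1:3@104]
After op 2 [order #2] limit_sell(price=96, qty=5): fills=none; bids=[-] asks=[#2:5@96 #1:3@104]
After op 3 [order #3] limit_sell(price=95, qty=7): fills=none; bids=[-] asks=[#3:7@95 #2:5@96 #1:3@104]
After op 4 cancel(order #1): fills=none; bids=[-] asks=[#3:7@95 #2:5@96]
After op 5 cancel(order #1): fills=none; bids=[-] asks=[#3:7@95 #2:5@96]
After op 6 [order #4] limit_sell(price=98, qty=1): fills=none; bids=[-] asks=[#3:7@95 #2:5@96 #4:1@98]
After op 7 cancel(order #2): fills=none; bids=[-] asks=[#3:7@95 #4:1@98]
After op 8 [order #5] limit_sell(price=100, qty=6): fills=none; bids=[-] asks=[#3:7@95 #4:1@98 #5:6@100]

Answer: bid=- ask=104
bid=- ask=96
bid=- ask=95
bid=- ask=95
bid=- ask=95
bid=- ask=95
bid=- ask=95
bid=- ask=95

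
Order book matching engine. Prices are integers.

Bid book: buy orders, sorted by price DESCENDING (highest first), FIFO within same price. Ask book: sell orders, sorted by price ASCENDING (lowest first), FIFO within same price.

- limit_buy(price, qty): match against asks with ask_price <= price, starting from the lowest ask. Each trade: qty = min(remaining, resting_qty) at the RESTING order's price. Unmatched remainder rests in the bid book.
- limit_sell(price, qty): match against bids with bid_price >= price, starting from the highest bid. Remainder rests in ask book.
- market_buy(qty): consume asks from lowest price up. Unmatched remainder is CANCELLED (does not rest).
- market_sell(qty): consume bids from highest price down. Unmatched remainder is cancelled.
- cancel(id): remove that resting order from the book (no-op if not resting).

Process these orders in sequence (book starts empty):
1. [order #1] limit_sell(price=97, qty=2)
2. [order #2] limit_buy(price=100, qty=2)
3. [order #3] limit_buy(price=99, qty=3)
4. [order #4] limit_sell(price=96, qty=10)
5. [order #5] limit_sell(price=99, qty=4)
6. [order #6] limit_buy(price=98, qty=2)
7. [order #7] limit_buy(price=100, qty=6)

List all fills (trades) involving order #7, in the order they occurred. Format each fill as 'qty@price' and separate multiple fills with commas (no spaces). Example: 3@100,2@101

Answer: 5@96,1@99

Derivation:
After op 1 [order #1] limit_sell(price=97, qty=2): fills=none; bids=[-] asks=[#1:2@97]
After op 2 [order #2] limit_buy(price=100, qty=2): fills=#2x#1:2@97; bids=[-] asks=[-]
After op 3 [order #3] limit_buy(price=99, qty=3): fills=none; bids=[#3:3@99] asks=[-]
After op 4 [order #4] limit_sell(price=96, qty=10): fills=#3x#4:3@99; bids=[-] asks=[#4:7@96]
After op 5 [order #5] limit_sell(price=99, qty=4): fills=none; bids=[-] asks=[#4:7@96 #5:4@99]
After op 6 [order #6] limit_buy(price=98, qty=2): fills=#6x#4:2@96; bids=[-] asks=[#4:5@96 #5:4@99]
After op 7 [order #7] limit_buy(price=100, qty=6): fills=#7x#4:5@96 #7x#5:1@99; bids=[-] asks=[#5:3@99]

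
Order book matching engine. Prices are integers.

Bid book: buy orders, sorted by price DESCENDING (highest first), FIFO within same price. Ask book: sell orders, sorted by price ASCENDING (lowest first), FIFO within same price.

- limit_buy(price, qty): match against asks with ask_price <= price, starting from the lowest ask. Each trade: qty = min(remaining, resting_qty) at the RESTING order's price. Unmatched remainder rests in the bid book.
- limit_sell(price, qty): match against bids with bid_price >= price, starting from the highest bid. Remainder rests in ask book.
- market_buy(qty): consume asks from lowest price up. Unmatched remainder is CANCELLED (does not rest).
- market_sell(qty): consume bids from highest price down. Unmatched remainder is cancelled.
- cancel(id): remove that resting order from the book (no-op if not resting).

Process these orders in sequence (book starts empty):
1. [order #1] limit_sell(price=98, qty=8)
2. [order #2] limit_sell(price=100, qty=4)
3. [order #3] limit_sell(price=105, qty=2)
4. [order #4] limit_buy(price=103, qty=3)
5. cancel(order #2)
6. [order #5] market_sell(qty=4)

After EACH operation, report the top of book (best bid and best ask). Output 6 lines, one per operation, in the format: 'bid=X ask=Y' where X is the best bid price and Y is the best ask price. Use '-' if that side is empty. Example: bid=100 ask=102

After op 1 [order #1] limit_sell(price=98, qty=8): fills=none; bids=[-] asks=[#1:8@98]
After op 2 [order #2] limit_sell(price=100, qty=4): fills=none; bids=[-] asks=[#1:8@98 #2:4@100]
After op 3 [order #3] limit_sell(price=105, qty=2): fills=none; bids=[-] asks=[#1:8@98 #2:4@100 #3:2@105]
After op 4 [order #4] limit_buy(price=103, qty=3): fills=#4x#1:3@98; bids=[-] asks=[#1:5@98 #2:4@100 #3:2@105]
After op 5 cancel(order #2): fills=none; bids=[-] asks=[#1:5@98 #3:2@105]
After op 6 [order #5] market_sell(qty=4): fills=none; bids=[-] asks=[#1:5@98 #3:2@105]

Answer: bid=- ask=98
bid=- ask=98
bid=- ask=98
bid=- ask=98
bid=- ask=98
bid=- ask=98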